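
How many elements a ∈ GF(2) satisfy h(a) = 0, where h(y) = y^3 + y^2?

Evaluate at each of the 2 elements of GF(2):
h(0) = 0 → root; h(1) = 0 → root.
Roots: {0, 1}.

2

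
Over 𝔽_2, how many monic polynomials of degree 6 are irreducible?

9

The number of monic irreducibles of degree 6 over GF(2) is (1/6)·Σ_{d∣6} μ(6/d) 2^d.
Divisors of 6: 1, 2, 3, 6; μ(6/d) for each: 1, -1, -1, 1.
Σ = 2^1 − 2^2 − 2^3 + 2^6 = 54.
N = 54/6 = 9.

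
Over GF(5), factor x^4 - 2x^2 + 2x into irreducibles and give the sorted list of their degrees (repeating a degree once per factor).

1, 3

Write h(x) = x^4 - 2x^2 + 2x.
Roots in GF(5): h(0) = 0 → root; h(1) = 1; h(2) = 2; h(3) = 4; h(4) = 2.
Linear factors from roots: (x).
Complete factorization: h(x) = (x)·(x^3 - 2x + 2).
Factor degrees with multiplicity: 1 + 3 = 4.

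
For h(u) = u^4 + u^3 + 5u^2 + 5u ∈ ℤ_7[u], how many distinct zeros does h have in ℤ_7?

Evaluate at each of the 7 elements of ℤ_7:
h(0) = 0 → root; h(1) = 5; h(2) = 5; h(3) = 0 → root; h(4) = 0 → root; h(5) = 4; h(6) = 0 → root.
Roots: {0, 3, 4, 6}.

4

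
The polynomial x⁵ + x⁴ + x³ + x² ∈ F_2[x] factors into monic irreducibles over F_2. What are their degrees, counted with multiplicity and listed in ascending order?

Write f(x) = x⁵ + x⁴ + x³ + x².
Roots in F_2: f(0) = 0 → root; f(1) = 0 → root.
Linear factors from roots: (x), (x + 1).
Complete factorization: f(x) = (x)^2·(x + 1)^3.
Factor degrees with multiplicity: 1 + 1 + 1 + 1 + 1 = 5.

1, 1, 1, 1, 1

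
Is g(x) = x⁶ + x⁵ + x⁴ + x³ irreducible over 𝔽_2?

Check for roots in 𝔽_2: g(0) = 0 → root; g(1) = 0 → root.
g(0) = 0, so (x) divides g(x); g is reducible.

No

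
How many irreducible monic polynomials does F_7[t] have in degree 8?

720300

Gauss's count: N_{7}(8) = (1/8) Σ_{d|8} μ(8/d)·7^d.
Divisors of 8: 1, 2, 4, 8; μ(8/d) for each: 0, 0, -1, 1.
Σ = − 7^4 + 7^8 = 5762400.
N = 5762400/8 = 720300.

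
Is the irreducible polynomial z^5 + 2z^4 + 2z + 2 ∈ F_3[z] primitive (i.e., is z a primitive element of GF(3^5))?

Write f(z) = z^5 + 2z^4 + 2z + 2.
|GF(3^5)^×| = 3^5 − 1 = 242. Prime factorization: 242 = 2·11^2.
f is primitive ⇔ z has order 242 in GF(3)[z]/(f), i.e. z^(242/q) ≠ 1 for each prime q | 242.
z^(121) mod f = 1
z^(22) mod f = 2z^3 + 2.
Since z^(121) = 1, the order of z divides 121 < 242; not primitive.

No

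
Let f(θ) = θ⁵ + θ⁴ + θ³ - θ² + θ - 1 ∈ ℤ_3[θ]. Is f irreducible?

Yes

Check for roots in ℤ_3: f(0) = 2; f(1) = 2; f(2) = 2.
No roots, so no linear factors.
Monic irreducibles of degree 2 over GF(3): θ² + 1, θ² + θ - 1, θ² - θ - 1.
None of them divide f (all give nonzero remainder).
No irreducible factor of degree ≤ 2 exists, so f is irreducible over GF(3).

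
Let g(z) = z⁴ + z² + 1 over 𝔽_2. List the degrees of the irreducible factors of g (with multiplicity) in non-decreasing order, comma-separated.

2, 2

Roots in 𝔽_2: g(0) = 1; g(1) = 1.
Complete factorization: g(z) = (z² + z + 1)^2.
Factor degrees with multiplicity: 2 + 2 = 4.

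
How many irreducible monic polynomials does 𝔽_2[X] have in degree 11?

186

The number of monic irreducibles of degree 11 over GF(2) is (1/11)·Σ_{d∣11} μ(11/d) 2^d.
Divisors of 11: 1, 11; μ(11/d) for each: -1, 1.
Σ = − 2^1 + 2^11 = 2046.
N = 2046/11 = 186.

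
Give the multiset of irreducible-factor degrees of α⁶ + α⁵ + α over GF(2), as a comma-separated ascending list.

Write h(α) = α⁶ + α⁵ + α.
Roots in GF(2): h(0) = 0 → root; h(1) = 1.
Linear factors from roots: (α).
Complete factorization: h(α) = (α)·(α² + α + 1)·(α³ + α + 1).
Factor degrees with multiplicity: 1 + 2 + 3 = 6.

1, 2, 3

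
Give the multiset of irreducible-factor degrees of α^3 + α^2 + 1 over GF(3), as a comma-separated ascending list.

1, 2

Write h(α) = α^3 + α^2 + 1.
Roots in GF(3): h(0) = 1; h(1) = 0 → root; h(2) = 1.
Linear factors from roots: (α - 1).
Complete factorization: h(α) = (α - 1)·(α^2 - α - 1).
Factor degrees with multiplicity: 1 + 2 = 3.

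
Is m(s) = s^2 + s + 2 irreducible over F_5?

Yes

Check for roots in F_5: m(0) = 2; m(1) = 4; m(2) = 3; m(3) = 4; m(4) = 2.
No roots. A degree-2 polynomial over a field with no linear factor is irreducible.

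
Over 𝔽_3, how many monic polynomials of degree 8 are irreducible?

810

The number of monic irreducibles of degree 8 over GF(3) is (1/8)·Σ_{d∣8} μ(8/d) 3^d.
Divisors of 8: 1, 2, 4, 8; μ(8/d) for each: 0, 0, -1, 1.
Σ = − 3^4 + 3^8 = 6480.
N = 6480/8 = 810.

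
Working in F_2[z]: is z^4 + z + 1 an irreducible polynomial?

Yes

Write g(z) = z^4 + z + 1.
Check for roots in F_2: g(0) = 1; g(1) = 1.
No roots, so no linear factors.
Monic irreducibles of degree 2 over GF(2): z^2 + z + 1.
None of them divide g (all give nonzero remainder).
No irreducible factor of degree ≤ 2 exists, so g is irreducible over GF(2).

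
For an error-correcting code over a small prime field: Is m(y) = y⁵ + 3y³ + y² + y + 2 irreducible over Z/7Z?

Yes

Check for roots in Z/7Z: m(0) = 2; m(1) = 1; m(2) = 1; m(3) = 2; m(4) = 6; m(5) = 4; m(6) = 5.
No roots, so no linear factors.
Degree-2 irreducible divisors: test the 21 monic irreducibles of degree 2 over GF(7).
None of them divide m (all give nonzero remainder).
No irreducible factor of degree ≤ 2 exists, so m is irreducible over GF(7).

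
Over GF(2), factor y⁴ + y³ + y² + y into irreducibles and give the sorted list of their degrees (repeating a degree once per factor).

1, 1, 1, 1

Write h(y) = y⁴ + y³ + y² + y.
Roots in GF(2): h(0) = 0 → root; h(1) = 0 → root.
Linear factors from roots: (y), (y + 1).
Complete factorization: h(y) = (y)·(y + 1)^3.
Factor degrees with multiplicity: 1 + 1 + 1 + 1 = 4.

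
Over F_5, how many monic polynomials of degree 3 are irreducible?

The number of monic irreducibles of degree 3 over GF(5) is (1/3)·Σ_{d∣3} μ(3/d) 5^d.
Divisors of 3: 1, 3; μ(3/d) for each: -1, 1.
Σ = − 5^1 + 5^3 = 120.
N = 120/3 = 40.

40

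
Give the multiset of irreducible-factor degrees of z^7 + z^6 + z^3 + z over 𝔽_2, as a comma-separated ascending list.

Write g(z) = z^7 + z^6 + z^3 + z.
Roots in 𝔽_2: g(0) = 0 → root; g(1) = 0 → root.
Linear factors from roots: (z), (z + 1).
Complete factorization: g(z) = (z)·(z + 1)·(z^2 + z + 1)·(z^3 + z^2 + 1).
Factor degrees with multiplicity: 1 + 1 + 2 + 3 = 7.

1, 1, 2, 3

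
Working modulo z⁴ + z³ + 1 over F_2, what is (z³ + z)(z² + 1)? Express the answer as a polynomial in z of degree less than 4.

Multiply in F_2[z]: (z³ + z)·(z² + 1) = z⁵ + z.
Reduce using z⁴ ≡ z³ + 1 (mod z⁴ + z³ + 1).
Reduced: z³ + 1.

z^3 + 1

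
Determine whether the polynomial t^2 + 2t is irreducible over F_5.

No

Write f(t) = t^2 + 2t.
Check for roots in F_5: f(0) = 0 → root; f(1) = 3; f(2) = 3; f(3) = 0 → root; f(4) = 4.
f(0) = 0, so (t) divides f(t); f is reducible.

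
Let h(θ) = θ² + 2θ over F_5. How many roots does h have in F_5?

Evaluate at each of the 5 elements of F_5:
h(0) = 0 → root; h(1) = 3; h(2) = 3; h(3) = 0 → root; h(4) = 4.
Roots: {0, 3}.

2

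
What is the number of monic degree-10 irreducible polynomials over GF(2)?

99

x^(2^10) − x is the product of all monic irreducibles of degree dividing 10; Möbius inversion gives N = (1/10) Σ μ(10/d)·2^d.
Divisors of 10: 1, 2, 5, 10; μ(10/d) for each: 1, -1, -1, 1.
Σ = 2^1 − 2^2 − 2^5 + 2^10 = 990.
N = 990/10 = 99.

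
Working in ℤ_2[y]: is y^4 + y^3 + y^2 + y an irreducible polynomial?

Write P(y) = y^4 + y^3 + y^2 + y.
Check for roots in ℤ_2: P(0) = 0 → root; P(1) = 0 → root.
P(0) = 0, so (y) divides P(y); P is reducible.

No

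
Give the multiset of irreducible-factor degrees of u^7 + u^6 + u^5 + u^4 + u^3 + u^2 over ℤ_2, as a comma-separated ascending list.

1, 1, 1, 2, 2

Write g(u) = u^7 + u^6 + u^5 + u^4 + u^3 + u^2.
Roots in ℤ_2: g(0) = 0 → root; g(1) = 0 → root.
Linear factors from roots: (u), (u + 1).
Complete factorization: g(u) = (u + 1)·(u)^2·(u^2 + u + 1)^2.
Factor degrees with multiplicity: 1 + 1 + 1 + 2 + 2 = 7.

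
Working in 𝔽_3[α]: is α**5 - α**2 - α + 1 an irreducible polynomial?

Write P(α) = α**5 - α**2 - α + 1.
Check for roots in 𝔽_3: P(0) = 1; P(1) = 0 → root; P(2) = 0 → root.
P(1) = 0, so (α − 1) divides P(α); P is reducible.

No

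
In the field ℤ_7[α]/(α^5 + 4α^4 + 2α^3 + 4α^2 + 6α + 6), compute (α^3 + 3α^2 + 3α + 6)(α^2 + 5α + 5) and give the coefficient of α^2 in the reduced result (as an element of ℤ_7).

4

Multiply in ℤ_7[α]: (α^3 + 3α^2 + 3α + 6)·(α^2 + 5α + 5) = α^5 + α^4 + 2α^3 + α^2 + 3α + 2.
Reduce using α^5 ≡ 3α^4 + 5α^3 + 3α^2 + α + 1 (mod α^5 + 4α^4 + 2α^3 + 4α^2 + 6α + 6).
Reduced: 4α^4 + 4α^2 + 4α + 3.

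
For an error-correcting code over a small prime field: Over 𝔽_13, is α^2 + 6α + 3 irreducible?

Write f(α) = α^2 + 6α + 3.
Check each element of 𝔽_13 for a root: f(0)=3, f(1)=10, f(2)=6, f(3)=4, f(4)=4, f(5)=6, f(6)=10, f(7)=3, f(8)=11, f(9)=8, f(10)=7, f(11)=8, f(12)=11.
No roots. A degree-2 polynomial over a field with no linear factor is irreducible.

Yes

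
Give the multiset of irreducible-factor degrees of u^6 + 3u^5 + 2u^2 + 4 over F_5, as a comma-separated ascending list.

Write g(u) = u^6 + 3u^5 + 2u^2 + 4.
Roots in F_5: g(0) = 4; g(1) = 0 → root; g(2) = 2; g(3) = 0 → root; g(4) = 4.
Linear factors from roots: (u + 4), (u + 2).
Complete factorization: g(u) = (u + 2)^2·(u + 4)^2·(u^2 + u + 1).
Factor degrees with multiplicity: 1 + 1 + 1 + 1 + 2 = 6.

1, 1, 1, 1, 2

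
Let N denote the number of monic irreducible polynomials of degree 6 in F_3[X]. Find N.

By the necklace-counting formula, N_3(6) = (1/6) Σ_{d|6} μ(6/d)·3^d.
Divisors of 6: 1, 2, 3, 6; μ(6/d) for each: 1, -1, -1, 1.
Σ = 3^1 − 3^2 − 3^3 + 3^6 = 696.
N = 696/6 = 116.

116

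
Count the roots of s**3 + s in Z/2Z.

Write g(s) = s**3 + s.
Evaluate at each of the 2 elements of Z/2Z:
g(0) = 0 → root; g(1) = 0 → root.
Roots: {0, 1}.

2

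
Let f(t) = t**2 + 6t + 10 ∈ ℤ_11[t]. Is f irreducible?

Check each element of ℤ_11 for a root: f(0)=10, f(1)=6, f(2)=4, f(3)=4, f(4)=6, f(5)=10, f(6)=5, f(7)=2, f(8)=1, f(9)=2, f(10)=5.
No roots. A degree-2 polynomial over a field with no linear factor is irreducible.

Yes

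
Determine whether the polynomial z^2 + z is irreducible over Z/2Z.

No

Write f(z) = z^2 + z.
Check for roots in Z/2Z: f(0) = 0 → root; f(1) = 0 → root.
f(0) = 0, so (z) divides f(z); f is reducible.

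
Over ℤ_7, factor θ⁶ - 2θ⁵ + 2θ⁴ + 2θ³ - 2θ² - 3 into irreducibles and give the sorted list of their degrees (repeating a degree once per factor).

1, 1, 2, 2

Write f(θ) = θ⁶ - 2θ⁵ + 2θ⁴ + 2θ³ - 2θ² - 3.
Linear factors from roots: (θ + 3), (θ + 2).
Complete factorization: f(θ) = (θ + 2)·(θ + 3)·(θ² + 2θ - 2)·(θ² - 2θ + 2).
Factor degrees with multiplicity: 1 + 1 + 2 + 2 = 6.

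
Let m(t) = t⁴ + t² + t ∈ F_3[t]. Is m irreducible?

No

Check for roots in F_3: m(0) = 0 → root; m(1) = 0 → root; m(2) = 1.
m(0) = 0, so (t) divides m(t); m is reducible.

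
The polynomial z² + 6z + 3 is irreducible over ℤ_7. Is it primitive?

Write f(z) = z² + 6z + 3.
|GF(7^2)^×| = 7^2 − 1 = 48. Prime factorization: 48 = 2^4·3.
f is primitive ⇔ z has order 48 in GF(7)[z]/(f), i.e. z^(48/q) ≠ 1 for each prime q | 48.
z^(24) mod f = 6.
z^(16) mod f = 2.
None equal 1, so z has full order 48; f is primitive.

Yes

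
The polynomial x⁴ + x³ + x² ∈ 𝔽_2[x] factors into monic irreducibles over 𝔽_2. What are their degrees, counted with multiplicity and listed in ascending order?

1, 1, 2

Write g(x) = x⁴ + x³ + x².
Roots in 𝔽_2: g(0) = 0 → root; g(1) = 1.
Linear factors from roots: (x).
Complete factorization: g(x) = (x)^2·(x² + x + 1).
Factor degrees with multiplicity: 1 + 1 + 2 = 4.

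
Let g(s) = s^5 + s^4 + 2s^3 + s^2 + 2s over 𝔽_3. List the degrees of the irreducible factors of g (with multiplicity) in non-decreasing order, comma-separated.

Roots in 𝔽_3: g(0) = 0 → root; g(1) = 1; g(2) = 0 → root.
Linear factors from roots: (s), (s + 1).
Complete factorization: g(s) = (s)·(s + 1)·(s^3 + 2s + 2).
Factor degrees with multiplicity: 1 + 1 + 3 = 5.

1, 1, 3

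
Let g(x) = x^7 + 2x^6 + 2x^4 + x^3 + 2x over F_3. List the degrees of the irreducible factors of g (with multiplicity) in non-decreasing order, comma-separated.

Roots in F_3: g(0) = 0 → root; g(1) = 2; g(2) = 0 → root.
Linear factors from roots: (x), (x + 1).
Complete factorization: g(x) = (x)·(x + 1)·(x^2 + 1)·(x^3 + x^2 + x + 2).
Factor degrees with multiplicity: 1 + 1 + 2 + 3 = 7.

1, 1, 2, 3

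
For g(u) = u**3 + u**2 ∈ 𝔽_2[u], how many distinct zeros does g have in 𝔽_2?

Evaluate at each of the 2 elements of 𝔽_2:
g(0) = 0 → root; g(1) = 0 → root.
Roots: {0, 1}.

2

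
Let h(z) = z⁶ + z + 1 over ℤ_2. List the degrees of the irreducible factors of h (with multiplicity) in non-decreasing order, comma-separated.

Roots in ℤ_2: h(0) = 1; h(1) = 1.
Complete factorization: h(z) = (z⁶ + z + 1).
Factor degrees with multiplicity: 6 = 6.

6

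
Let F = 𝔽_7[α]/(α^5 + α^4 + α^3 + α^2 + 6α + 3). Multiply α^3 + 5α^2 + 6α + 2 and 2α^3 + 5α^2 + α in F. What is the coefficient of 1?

Multiply in 𝔽_7[α]: (α^3 + 5α^2 + 6α + 2)·(2α^3 + 5α^2 + α) = 2α^6 + α^5 + 3α^4 + 4α^3 + 2α^2 + 2α.
Reduce using α^5 ≡ 6α^4 + 6α^3 + 6α^2 + α + 4 (mod α^5 + α^4 + α^3 + α^2 + 6α + 3).
Reduced: 2α^4 + 3α^3 + 5α^2 + 2α + 3.

3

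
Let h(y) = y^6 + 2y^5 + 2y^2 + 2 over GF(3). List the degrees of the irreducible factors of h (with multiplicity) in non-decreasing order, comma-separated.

Roots in GF(3): h(0) = 2; h(1) = 1; h(2) = 0 → root.
Linear factors from roots: (y + 1).
Complete factorization: h(y) = (y + 1)^4·(y^2 + y + 2).
Factor degrees with multiplicity: 1 + 1 + 1 + 1 + 2 = 6.

1, 1, 1, 1, 2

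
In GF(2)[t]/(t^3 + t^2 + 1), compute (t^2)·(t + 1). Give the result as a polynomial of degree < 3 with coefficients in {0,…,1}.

1

Multiply in GF(2)[t]: (t^2)·(t + 1) = t^3 + t^2.
Reduce using t^3 ≡ t^2 + 1 (mod t^3 + t^2 + 1).
Reduced: 1.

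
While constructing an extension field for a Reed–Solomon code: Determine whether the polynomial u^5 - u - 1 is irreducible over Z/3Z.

Yes

Write g(u) = u^5 - u - 1.
Check for roots in Z/3Z: g(0) = 2; g(1) = 2; g(2) = 2.
No roots, so no linear factors.
Monic irreducibles of degree 2 over GF(3): u^2 + 1, u^2 + u - 1, u^2 - u - 1.
None of them divide g (all give nonzero remainder).
No irreducible factor of degree ≤ 2 exists, so g is irreducible over GF(3).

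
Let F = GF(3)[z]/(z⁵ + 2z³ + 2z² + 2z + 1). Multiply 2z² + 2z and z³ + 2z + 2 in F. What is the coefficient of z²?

1

Multiply in GF(3)[z]: (2z² + 2z)·(z³ + 2z + 2) = 2z⁵ + 2z⁴ + z³ + 2z² + z.
Reduce using z⁵ ≡ z³ + z² + z + 2 (mod z⁵ + 2z³ + 2z² + 2z + 1).
Reduced: 2z⁴ + z² + 1.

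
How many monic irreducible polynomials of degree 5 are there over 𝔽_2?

6

x^(2^5) − x is the product of all monic irreducibles of degree dividing 5; Möbius inversion gives N = (1/5) Σ μ(5/d)·2^d.
Divisors of 5: 1, 5; μ(5/d) for each: -1, 1.
Σ = − 2^1 + 2^5 = 30.
N = 30/5 = 6.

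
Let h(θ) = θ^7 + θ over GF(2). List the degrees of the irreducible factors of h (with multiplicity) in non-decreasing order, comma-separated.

1, 1, 1, 2, 2

Roots in GF(2): h(0) = 0 → root; h(1) = 0 → root.
Linear factors from roots: (θ), (θ + 1).
Complete factorization: h(θ) = (θ)·(θ + 1)^2·(θ^2 + θ + 1)^2.
Factor degrees with multiplicity: 1 + 1 + 1 + 2 + 2 = 7.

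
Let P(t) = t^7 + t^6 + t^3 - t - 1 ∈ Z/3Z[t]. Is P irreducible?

Yes

Check for roots in Z/3Z: P(0) = 2; P(1) = 1; P(2) = 2.
No roots, so no linear factors.
Monic irreducibles of degree 2 over GF(3): t^2 + 1, t^2 + t - 1, t^2 - t - 1.
None of them divide P (all give nonzero remainder).
Degree-3 irreducible divisors: test the 8 monic irreducibles of degree 3 over GF(3).
None of them divide P (all give nonzero remainder).
No irreducible factor of degree ≤ 3 exists, so P is irreducible over GF(3).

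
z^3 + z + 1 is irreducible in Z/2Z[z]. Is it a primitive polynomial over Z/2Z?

Yes

Write f(z) = z^3 + z + 1.
|GF(2^3)^×| = 2^3 − 1 = 7. Prime factorization: 7 = 7.
f is primitive ⇔ z has order 7 in GF(2)[z]/(f), i.e. z^(7/q) ≠ 1 for each prime q | 7.
z^(1) mod f = z.
None equal 1, so z has full order 7; f is primitive.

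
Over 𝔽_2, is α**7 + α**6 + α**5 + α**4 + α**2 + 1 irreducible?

Write g(α) = α**7 + α**6 + α**5 + α**4 + α**2 + 1.
Check for roots in 𝔽_2: g(0) = 1; g(1) = 0 → root.
g(1) = 0, so (α − 1) divides g(α); g is reducible.

No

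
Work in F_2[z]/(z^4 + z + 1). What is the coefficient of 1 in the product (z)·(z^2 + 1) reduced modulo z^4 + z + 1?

Multiply in F_2[z]: (z)·(z^2 + 1) = z^3 + z.
Reduced: z^3 + z.

0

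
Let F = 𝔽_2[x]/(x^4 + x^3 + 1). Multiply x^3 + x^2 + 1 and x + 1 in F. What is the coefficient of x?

1

Multiply in 𝔽_2[x]: (x^3 + x^2 + 1)·(x + 1) = x^4 + x^2 + x + 1.
Reduce using x^4 ≡ x^3 + 1 (mod x^4 + x^3 + 1).
Reduced: x^3 + x^2 + x.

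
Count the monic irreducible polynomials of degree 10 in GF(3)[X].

x^(3^10) − x is the product of all monic irreducibles of degree dividing 10; Möbius inversion gives N = (1/10) Σ μ(10/d)·3^d.
Divisors of 10: 1, 2, 5, 10; μ(10/d) for each: 1, -1, -1, 1.
Σ = 3^1 − 3^2 − 3^5 + 3^10 = 58800.
N = 58800/10 = 5880.

5880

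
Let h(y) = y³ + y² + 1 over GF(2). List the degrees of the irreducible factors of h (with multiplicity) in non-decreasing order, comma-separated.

Roots in GF(2): h(0) = 1; h(1) = 1.
Complete factorization: h(y) = (y³ + y² + 1).
Factor degrees with multiplicity: 3 = 3.

3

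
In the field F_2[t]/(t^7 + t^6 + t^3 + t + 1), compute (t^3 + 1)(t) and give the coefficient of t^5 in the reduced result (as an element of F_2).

0

Multiply in F_2[t]: (t^3 + 1)·(t) = t^4 + t.
Reduced: t^4 + t.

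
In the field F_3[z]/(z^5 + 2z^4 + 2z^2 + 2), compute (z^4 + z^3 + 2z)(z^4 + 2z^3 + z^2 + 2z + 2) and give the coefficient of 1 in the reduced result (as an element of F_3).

1

Multiply in F_3[z]: (z^4 + z^3 + 2z)·(z^4 + 2z^3 + z^2 + 2z + 2) = z^8 + 2z^5 + 2z^4 + z^3 + z^2 + z.
Reduce using z^5 ≡ z^4 + z^2 + 1 (mod z^5 + 2z^4 + 2z^2 + 2).
Reduced: z^4 + 2z + 1.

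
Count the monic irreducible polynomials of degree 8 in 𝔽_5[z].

Gauss's count: N_{5}(8) = (1/8) Σ_{d|8} μ(8/d)·5^d.
Divisors of 8: 1, 2, 4, 8; μ(8/d) for each: 0, 0, -1, 1.
Σ = − 5^4 + 5^8 = 390000.
N = 390000/8 = 48750.

48750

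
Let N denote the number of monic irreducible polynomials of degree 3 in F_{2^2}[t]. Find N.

20

x^(4^3) − x is the product of all monic irreducibles of degree dividing 3; Möbius inversion gives N = (1/3) Σ μ(3/d)·4^d.
Divisors of 3: 1, 3; μ(3/d) for each: -1, 1.
Σ = − 4^1 + 4^3 = 60.
N = 60/3 = 20.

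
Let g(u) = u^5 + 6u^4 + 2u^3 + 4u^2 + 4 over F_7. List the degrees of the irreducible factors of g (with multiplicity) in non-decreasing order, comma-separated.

5

Complete factorization: g(u) = (u^5 + 6u^4 + 2u^3 + 4u^2 + 4).
Factor degrees with multiplicity: 5 = 5.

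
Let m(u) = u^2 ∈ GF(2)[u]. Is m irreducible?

No

Check for roots in GF(2): m(0) = 0 → root; m(1) = 1.
m(0) = 0, so (u) divides m(u); m is reducible.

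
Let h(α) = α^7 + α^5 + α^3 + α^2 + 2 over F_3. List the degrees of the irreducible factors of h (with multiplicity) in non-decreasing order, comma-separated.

Roots in F_3: h(0) = 2; h(1) = 0 → root; h(2) = 0 → root.
Linear factors from roots: (α + 2), (α + 1).
Complete factorization: h(α) = (α + 1)·(α + 2)·(α^2 + 2α + 2)·(α^3 + α^2 + α + 2).
Factor degrees with multiplicity: 1 + 1 + 2 + 3 = 7.

1, 1, 2, 3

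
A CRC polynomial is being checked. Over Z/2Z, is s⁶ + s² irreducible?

Write P(s) = s⁶ + s².
Check for roots in Z/2Z: P(0) = 0 → root; P(1) = 0 → root.
P(0) = 0, so (s) divides P(s); P is reducible.

No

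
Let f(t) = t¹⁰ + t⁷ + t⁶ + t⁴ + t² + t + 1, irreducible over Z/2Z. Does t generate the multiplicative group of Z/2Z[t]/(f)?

|GF(2^10)^×| = 2^10 − 1 = 1023. Prime factorization: 1023 = 3·11·31.
f is primitive ⇔ t has order 1023 in GF(2)[t]/(f), i.e. t^(1023/q) ≠ 1 for each prime q | 1023.
t^(341) mod f = t⁹ + t⁷ + t⁶ + t⁴ + t².
t^(93) mod f = t³ + t² + t.
t^(33) mod f = t⁸ + t⁷ + t³ + t² + t.
None equal 1, so t has full order 1023; f is primitive.

Yes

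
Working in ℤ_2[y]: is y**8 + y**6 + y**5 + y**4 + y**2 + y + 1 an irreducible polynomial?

Write h(y) = y**8 + y**6 + y**5 + y**4 + y**2 + y + 1.
Check for roots in ℤ_2: h(0) = 1; h(1) = 1.
No roots, so no linear factors.
Monic irreducibles of degree 2 over GF(2): y**2 + y + 1.
None of them divide h (all give nonzero remainder).
Monic irreducibles of degree 3 over GF(2): y**3 + y + 1, y**3 + y**2 + 1.
None of them divide h (all give nonzero remainder).
Monic irreducibles of degree 4 over GF(2): y**4 + y + 1, y**4 + y**3 + 1, y**4 + y**3 + y**2 + y + 1.
None of them divide h (all give nonzero remainder).
No irreducible factor of degree ≤ 4 exists, so h is irreducible over GF(2).

Yes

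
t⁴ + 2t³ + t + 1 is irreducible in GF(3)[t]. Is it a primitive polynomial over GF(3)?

Write f(t) = t⁴ + 2t³ + t + 1.
|GF(3^4)^×| = 3^4 − 1 = 80. Prime factorization: 80 = 2^4·5.
f is primitive ⇔ t has order 80 in GF(3)[t]/(f), i.e. t^(80/q) ≠ 1 for each prime q | 80.
t^(40) mod f = 1
t^(16) mod f = 2t² + 2t + 1.
Since t^(40) = 1, the order of t divides 40 < 80; not primitive.

No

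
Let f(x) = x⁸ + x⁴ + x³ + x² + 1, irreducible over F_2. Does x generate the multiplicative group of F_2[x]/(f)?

Yes

|GF(2^8)^×| = 2^8 − 1 = 255. Prime factorization: 255 = 3·5·17.
f is primitive ⇔ x has order 255 in GF(2)[x]/(f), i.e. x^(255/q) ≠ 1 for each prime q | 255.
x^(85) mod f = x⁷ + x⁶ + x⁴ + x² + x.
x^(51) mod f = x³ + x.
x^(15) mod f = x⁵ + x² + x.
None equal 1, so x has full order 255; f is primitive.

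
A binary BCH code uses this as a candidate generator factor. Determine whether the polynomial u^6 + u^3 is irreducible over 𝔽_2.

Write h(u) = u^6 + u^3.
Check for roots in 𝔽_2: h(0) = 0 → root; h(1) = 0 → root.
h(0) = 0, so (u) divides h(u); h is reducible.

No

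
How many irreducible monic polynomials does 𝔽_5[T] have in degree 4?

The number of monic irreducibles of degree 4 over GF(5) is (1/4)·Σ_{d∣4} μ(4/d) 5^d.
Divisors of 4: 1, 2, 4; μ(4/d) for each: 0, -1, 1.
Σ = − 5^2 + 5^4 = 600.
N = 600/4 = 150.

150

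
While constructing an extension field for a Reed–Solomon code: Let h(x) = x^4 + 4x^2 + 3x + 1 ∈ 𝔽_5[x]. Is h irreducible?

Yes

Check for roots in 𝔽_5: h(0) = 1; h(1) = 4; h(2) = 4; h(3) = 2; h(4) = 3.
No roots, so no linear factors.
Degree-2 irreducible divisors: test the 10 monic irreducibles of degree 2 over GF(5).
None of them divide h (all give nonzero remainder).
No irreducible factor of degree ≤ 2 exists, so h is irreducible over GF(5).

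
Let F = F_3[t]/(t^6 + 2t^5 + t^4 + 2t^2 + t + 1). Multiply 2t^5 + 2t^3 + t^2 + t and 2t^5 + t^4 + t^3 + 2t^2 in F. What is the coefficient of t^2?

Multiply in F_3[t]: (2t^5 + 2t^3 + t^2 + t)·(2t^5 + t^4 + t^3 + 2t^2) = t^10 + 2t^9 + 2t^7 + 2t^6 + 2t^3.
Reduce using t^6 ≡ t^5 + 2t^4 + t^2 + 2t + 2 (mod t^6 + 2t^5 + t^4 + 2t^2 + t + 1).
Reduced: 2t^4 + t^3 + 2t^2 + 1.

2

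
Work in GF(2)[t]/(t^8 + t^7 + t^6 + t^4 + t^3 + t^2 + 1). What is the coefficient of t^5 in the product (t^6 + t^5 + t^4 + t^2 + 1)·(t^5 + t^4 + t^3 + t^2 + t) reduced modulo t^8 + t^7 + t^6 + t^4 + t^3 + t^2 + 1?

Multiply in GF(2)[t]: (t^6 + t^5 + t^4 + t^2 + 1)·(t^5 + t^4 + t^3 + t^2 + t) = t^11 + t^9 + t^8 + t^6 + t^5 + t^2 + t.
Reduce using t^8 ≡ t^7 + t^6 + t^4 + t^3 + t^2 + 1 (mod t^8 + t^7 + t^6 + t^4 + t^3 + t^2 + 1).
Reduced: t^7 + t^4 + t^3 + t^2 + 1.

0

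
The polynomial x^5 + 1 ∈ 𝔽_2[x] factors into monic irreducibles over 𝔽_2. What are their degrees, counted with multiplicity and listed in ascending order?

Write g(x) = x^5 + 1.
Roots in 𝔽_2: g(0) = 1; g(1) = 0 → root.
Linear factors from roots: (x + 1).
Complete factorization: g(x) = (x + 1)·(x^4 + x^3 + x^2 + x + 1).
Factor degrees with multiplicity: 1 + 4 = 5.

1, 4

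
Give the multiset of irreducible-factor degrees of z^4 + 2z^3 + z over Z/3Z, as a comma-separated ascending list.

Write g(z) = z^4 + 2z^3 + z.
Roots in Z/3Z: g(0) = 0 → root; g(1) = 1; g(2) = 1.
Linear factors from roots: (z).
Complete factorization: g(z) = (z)·(z^3 + 2z^2 + 1).
Factor degrees with multiplicity: 1 + 3 = 4.

1, 3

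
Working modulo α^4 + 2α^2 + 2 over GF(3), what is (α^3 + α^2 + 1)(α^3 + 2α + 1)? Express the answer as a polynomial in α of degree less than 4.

Multiply in GF(3)[α]: (α^3 + α^2 + 1)·(α^3 + 2α + 1) = α^6 + α^5 + 2α^4 + α^3 + α^2 + 2α + 1.
Reduce using α^4 ≡ α^2 + 1 (mod α^4 + 2α^2 + 2).
Reduced: 2α^3 + 2α^2 + 1.

2α^3 + 2α^2 + 1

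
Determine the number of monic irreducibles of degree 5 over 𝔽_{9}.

The number of monic irreducibles of degree 5 over GF(9) is (1/5)·Σ_{d∣5} μ(5/d) 9^d.
Divisors of 5: 1, 5; μ(5/d) for each: -1, 1.
Σ = − 9^1 + 9^5 = 59040.
N = 59040/5 = 11808.

11808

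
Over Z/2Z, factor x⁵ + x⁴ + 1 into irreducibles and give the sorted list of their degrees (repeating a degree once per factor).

2, 3

Write g(x) = x⁵ + x⁴ + 1.
Roots in Z/2Z: g(0) = 1; g(1) = 1.
Complete factorization: g(x) = (x² + x + 1)·(x³ + x + 1).
Factor degrees with multiplicity: 2 + 3 = 5.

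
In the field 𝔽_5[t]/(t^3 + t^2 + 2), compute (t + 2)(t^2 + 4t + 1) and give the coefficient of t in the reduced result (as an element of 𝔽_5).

4

Multiply in 𝔽_5[t]: (t + 2)·(t^2 + 4t + 1) = t^3 + t^2 + 4t + 2.
Reduce using t^3 ≡ 4t^2 + 3 (mod t^3 + t^2 + 2).
Reduced: 4t.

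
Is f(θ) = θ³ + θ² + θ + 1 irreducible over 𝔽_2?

No

Check for roots in 𝔽_2: f(0) = 1; f(1) = 0 → root.
f(1) = 0, so (θ − 1) divides f(θ); f is reducible.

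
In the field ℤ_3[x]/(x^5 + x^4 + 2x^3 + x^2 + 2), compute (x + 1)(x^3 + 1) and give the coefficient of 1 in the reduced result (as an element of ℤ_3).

Multiply in ℤ_3[x]: (x + 1)·(x^3 + 1) = x^4 + x^3 + x + 1.
Reduced: x^4 + x^3 + x + 1.

1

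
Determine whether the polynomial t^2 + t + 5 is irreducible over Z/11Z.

Write h(t) = t^2 + t + 5.
Check each element of Z/11Z for a root: h(0)=5, h(1)=7, h(2)=0, h(3)=6, h(4)=3, h(5)=2, h(6)=3, h(7)=6, h(8)=0, h(9)=7, h(10)=5.
h(2) = 0, so (t − 2) divides h(t); h is reducible.

No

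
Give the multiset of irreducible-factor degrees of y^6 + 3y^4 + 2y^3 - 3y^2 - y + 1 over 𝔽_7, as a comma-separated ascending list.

6

Write g(y) = y^6 + 3y^4 + 2y^3 - 3y^2 - y + 1.
Complete factorization: g(y) = (y^6 + 3y^4 + 2y^3 - 3y^2 - y + 1).
Factor degrees with multiplicity: 6 = 6.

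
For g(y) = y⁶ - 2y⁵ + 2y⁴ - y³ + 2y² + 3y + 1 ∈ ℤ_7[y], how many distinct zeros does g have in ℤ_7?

Evaluate at each of the 7 elements of ℤ_7:
g(0) = 1; g(1) = 6; g(2) = 4; g(3) = 0 → root; g(4) = 0 → root; g(5) = 3; g(6) = 6.
Roots: {3, 4}.

2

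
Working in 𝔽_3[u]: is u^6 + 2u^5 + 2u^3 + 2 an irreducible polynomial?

Write P(u) = u^6 + 2u^5 + 2u^3 + 2.
Check for roots in 𝔽_3: P(0) = 2; P(1) = 1; P(2) = 2.
No roots, so no linear factors.
Monic irreducibles of degree 2 over GF(3): u^2 + 1, u^2 + u + 2, u^2 + 2u + 2.
None of them divide P (all give nonzero remainder).
Degree-3 irreducible divisors: test the 8 monic irreducibles of degree 3 over GF(3).
None of them divide P (all give nonzero remainder).
No irreducible factor of degree ≤ 3 exists, so P is irreducible over GF(3).

Yes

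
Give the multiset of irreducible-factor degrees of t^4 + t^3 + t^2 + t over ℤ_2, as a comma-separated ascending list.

Write h(t) = t^4 + t^3 + t^2 + t.
Roots in ℤ_2: h(0) = 0 → root; h(1) = 0 → root.
Linear factors from roots: (t), (t + 1).
Complete factorization: h(t) = (t)·(t + 1)^3.
Factor degrees with multiplicity: 1 + 1 + 1 + 1 = 4.

1, 1, 1, 1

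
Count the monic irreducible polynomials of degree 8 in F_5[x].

x^(5^8) − x is the product of all monic irreducibles of degree dividing 8; Möbius inversion gives N = (1/8) Σ μ(8/d)·5^d.
Divisors of 8: 1, 2, 4, 8; μ(8/d) for each: 0, 0, -1, 1.
Σ = − 5^4 + 5^8 = 390000.
N = 390000/8 = 48750.

48750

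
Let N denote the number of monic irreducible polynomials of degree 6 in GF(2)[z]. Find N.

The number of monic irreducibles of degree 6 over GF(2) is (1/6)·Σ_{d∣6} μ(6/d) 2^d.
Divisors of 6: 1, 2, 3, 6; μ(6/d) for each: 1, -1, -1, 1.
Σ = 2^1 − 2^2 − 2^3 + 2^6 = 54.
N = 54/6 = 9.

9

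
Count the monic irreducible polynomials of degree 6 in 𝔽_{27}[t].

64566684

The number of monic irreducibles of degree 6 over GF(27) is (1/6)·Σ_{d∣6} μ(6/d) 27^d.
Divisors of 6: 1, 2, 3, 6; μ(6/d) for each: 1, -1, -1, 1.
Σ = 27^1 − 27^2 − 27^3 + 27^6 = 387400104.
N = 387400104/6 = 64566684.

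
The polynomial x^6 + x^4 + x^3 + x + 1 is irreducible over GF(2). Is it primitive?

Yes

Write f(x) = x^6 + x^4 + x^3 + x + 1.
|GF(2^6)^×| = 2^6 − 1 = 63. Prime factorization: 63 = 3^2·7.
f is primitive ⇔ x has order 63 in GF(2)[x]/(f), i.e. x^(63/q) ≠ 1 for each prime q | 63.
x^(21) mod f = x^3 + x^2 + x.
x^(9) mod f = x^5 + x^4 + x^2 + 1.
None equal 1, so x has full order 63; f is primitive.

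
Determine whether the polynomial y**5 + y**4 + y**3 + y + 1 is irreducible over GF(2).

Write P(y) = y**5 + y**4 + y**3 + y + 1.
Check for roots in GF(2): P(0) = 1; P(1) = 1.
No roots, so no linear factors.
Monic irreducibles of degree 2 over GF(2): y**2 + y + 1.
None of them divide P (all give nonzero remainder).
No irreducible factor of degree ≤ 2 exists, so P is irreducible over GF(2).

Yes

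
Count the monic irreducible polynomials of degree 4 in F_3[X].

18

By the necklace-counting formula, N_3(4) = (1/4) Σ_{d|4} μ(4/d)·3^d.
Divisors of 4: 1, 2, 4; μ(4/d) for each: 0, -1, 1.
Σ = − 3^2 + 3^4 = 72.
N = 72/4 = 18.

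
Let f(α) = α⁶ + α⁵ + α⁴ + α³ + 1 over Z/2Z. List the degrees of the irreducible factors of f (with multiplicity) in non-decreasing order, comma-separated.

Roots in Z/2Z: f(0) = 1; f(1) = 1.
Complete factorization: f(α) = (α² + α + 1)·(α⁴ + α + 1).
Factor degrees with multiplicity: 2 + 4 = 6.

2, 4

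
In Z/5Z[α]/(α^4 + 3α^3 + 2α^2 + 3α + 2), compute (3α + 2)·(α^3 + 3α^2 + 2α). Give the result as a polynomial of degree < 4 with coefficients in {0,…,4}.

Multiply in Z/5Z[α]: (3α + 2)·(α^3 + 3α^2 + 2α) = 3α^4 + α^3 + 2α^2 + 4α.
Reduce using α^4 ≡ 2α^3 + 3α^2 + 2α + 3 (mod α^4 + 3α^3 + 2α^2 + 3α + 2).
Reduced: 2α^3 + α^2 + 4.

2α^3 + α^2 + 4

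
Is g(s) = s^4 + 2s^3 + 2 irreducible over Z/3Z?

Yes

Check for roots in Z/3Z: g(0) = 2; g(1) = 2; g(2) = 1.
No roots, so no linear factors.
Monic irreducibles of degree 2 over GF(3): s^2 + 1, s^2 + s + 2, s^2 + 2s + 2.
None of them divide g (all give nonzero remainder).
No irreducible factor of degree ≤ 2 exists, so g is irreducible over GF(3).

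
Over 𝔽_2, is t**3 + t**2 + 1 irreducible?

Write m(t) = t**3 + t**2 + 1.
Check for roots in 𝔽_2: m(0) = 1; m(1) = 1.
No roots. A degree-3 polynomial over a field with no linear factor is irreducible.

Yes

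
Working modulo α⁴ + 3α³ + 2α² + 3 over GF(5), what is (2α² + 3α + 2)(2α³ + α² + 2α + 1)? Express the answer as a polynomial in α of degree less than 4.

3α^2 + 4

Multiply in GF(5)[α]: (2α² + 3α + 2)·(2α³ + α² + 2α + 1) = 4α⁵ + 3α⁴ + α³ + 2α + 2.
Reduce using α⁴ ≡ 2α³ + 3α² + 2 (mod α⁴ + 3α³ + 2α² + 3).
Reduced: 3α² + 4.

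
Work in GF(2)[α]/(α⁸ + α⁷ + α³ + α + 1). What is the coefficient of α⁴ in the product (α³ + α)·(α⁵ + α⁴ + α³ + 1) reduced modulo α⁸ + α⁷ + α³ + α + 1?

1

Multiply in GF(2)[α]: (α³ + α)·(α⁵ + α⁴ + α³ + 1) = α⁸ + α⁷ + α⁵ + α⁴ + α³ + α.
Reduce using α⁸ ≡ α⁷ + α³ + α + 1 (mod α⁸ + α⁷ + α³ + α + 1).
Reduced: α⁵ + α⁴ + 1.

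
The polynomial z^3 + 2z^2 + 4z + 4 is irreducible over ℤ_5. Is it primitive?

No

Write f(z) = z^3 + 2z^2 + 4z + 4.
|GF(5^3)^×| = 5^3 − 1 = 124. Prime factorization: 124 = 2^2·31.
f is primitive ⇔ z has order 124 in GF(5)[z]/(f), i.e. z^(124/q) ≠ 1 for each prime q | 124.
z^(62) mod f = 1
z^(4) mod f = 4z + 3.
Since z^(62) = 1, the order of z divides 62 < 124; not primitive.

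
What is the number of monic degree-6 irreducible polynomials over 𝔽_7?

19544

Gauss's count: N_{7}(6) = (1/6) Σ_{d|6} μ(6/d)·7^d.
Divisors of 6: 1, 2, 3, 6; μ(6/d) for each: 1, -1, -1, 1.
Σ = 7^1 − 7^2 − 7^3 + 7^6 = 117264.
N = 117264/6 = 19544.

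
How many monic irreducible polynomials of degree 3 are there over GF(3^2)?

By the necklace-counting formula, N_9(3) = (1/3) Σ_{d|3} μ(3/d)·9^d.
Divisors of 3: 1, 3; μ(3/d) for each: -1, 1.
Σ = − 9^1 + 9^3 = 720.
N = 720/3 = 240.

240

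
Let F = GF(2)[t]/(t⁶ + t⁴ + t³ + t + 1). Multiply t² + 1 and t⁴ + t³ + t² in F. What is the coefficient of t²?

1

Multiply in GF(2)[t]: (t² + 1)·(t⁴ + t³ + t²) = t⁶ + t⁵ + t³ + t².
Reduce using t⁶ ≡ t⁴ + t³ + t + 1 (mod t⁶ + t⁴ + t³ + t + 1).
Reduced: t⁵ + t⁴ + t² + t + 1.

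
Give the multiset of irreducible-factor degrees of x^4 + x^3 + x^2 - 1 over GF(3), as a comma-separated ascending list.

1, 1, 2

Write g(x) = x^4 + x^3 + x^2 - 1.
Roots in GF(3): g(0) = 2; g(1) = 2; g(2) = 0 → root.
Linear factors from roots: (x + 1).
Complete factorization: g(x) = (x + 1)^2·(x^2 - x - 1).
Factor degrees with multiplicity: 1 + 1 + 2 = 4.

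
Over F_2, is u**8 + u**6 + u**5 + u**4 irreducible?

No

Write P(u) = u**8 + u**6 + u**5 + u**4.
Check for roots in F_2: P(0) = 0 → root; P(1) = 0 → root.
P(0) = 0, so (u) divides P(u); P is reducible.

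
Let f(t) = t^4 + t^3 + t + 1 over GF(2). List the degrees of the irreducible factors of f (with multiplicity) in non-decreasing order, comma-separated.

1, 1, 2

Roots in GF(2): f(0) = 1; f(1) = 0 → root.
Linear factors from roots: (t + 1).
Complete factorization: f(t) = (t + 1)^2·(t^2 + t + 1).
Factor degrees with multiplicity: 1 + 1 + 2 = 4.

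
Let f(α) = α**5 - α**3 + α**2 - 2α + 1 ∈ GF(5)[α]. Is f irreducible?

No

Check for roots in GF(5): f(0) = 1; f(1) = 0 → root; f(2) = 0 → root; f(3) = 0 → root; f(4) = 4.
f(1) = 0, so (α − 1) divides f(α); f is reducible.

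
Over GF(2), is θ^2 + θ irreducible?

Write f(θ) = θ^2 + θ.
Check for roots in GF(2): f(0) = 0 → root; f(1) = 0 → root.
f(0) = 0, so (θ) divides f(θ); f is reducible.

No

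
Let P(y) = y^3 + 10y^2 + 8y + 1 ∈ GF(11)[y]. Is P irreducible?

Check each element of GF(11) for a root: P(0)=1, P(1)=9, P(2)=10, P(3)=10, P(4)=4, P(5)=9, P(6)=9, P(7)=10, P(8)=7, P(9)=6, P(10)=2.
No roots. A degree-3 polynomial over a field with no linear factor is irreducible.

Yes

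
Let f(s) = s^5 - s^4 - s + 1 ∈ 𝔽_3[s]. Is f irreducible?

Check for roots in 𝔽_3: f(0) = 1; f(1) = 0 → root; f(2) = 0 → root.
f(1) = 0, so (s − 1) divides f(s); f is reducible.

No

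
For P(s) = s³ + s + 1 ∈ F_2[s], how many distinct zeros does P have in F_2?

Evaluate at each of the 2 elements of F_2:
P(0) = 1; P(1) = 1.
No element is a root.

0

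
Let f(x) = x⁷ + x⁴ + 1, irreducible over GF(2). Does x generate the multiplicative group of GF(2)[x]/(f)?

Yes

|GF(2^7)^×| = 2^7 − 1 = 127. Prime factorization: 127 = 127.
f is primitive ⇔ x has order 127 in GF(2)[x]/(f), i.e. x^(127/q) ≠ 1 for each prime q | 127.
x^(1) mod f = x.
None equal 1, so x has full order 127; f is primitive.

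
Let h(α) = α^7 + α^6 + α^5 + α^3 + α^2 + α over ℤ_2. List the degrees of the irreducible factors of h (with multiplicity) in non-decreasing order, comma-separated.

Roots in ℤ_2: h(0) = 0 → root; h(1) = 0 → root.
Linear factors from roots: (α), (α + 1).
Complete factorization: h(α) = (α)·(α + 1)^4·(α^2 + α + 1).
Factor degrees with multiplicity: 1 + 1 + 1 + 1 + 1 + 2 = 7.

1, 1, 1, 1, 1, 2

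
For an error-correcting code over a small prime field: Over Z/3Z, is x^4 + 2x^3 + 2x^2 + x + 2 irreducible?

Write h(x) = x^4 + 2x^3 + 2x^2 + x + 2.
Check for roots in Z/3Z: h(0) = 2; h(1) = 2; h(2) = 2.
No roots, so no linear factors.
Monic irreducibles of degree 2 over GF(3): x^2 + 1, x^2 + x + 2, x^2 + 2x + 2.
None of them divide h (all give nonzero remainder).
No irreducible factor of degree ≤ 2 exists, so h is irreducible over GF(3).

Yes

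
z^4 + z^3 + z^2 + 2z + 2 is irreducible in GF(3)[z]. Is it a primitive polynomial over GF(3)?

Yes

Write f(z) = z^4 + z^3 + z^2 + 2z + 2.
|GF(3^4)^×| = 3^4 − 1 = 80. Prime factorization: 80 = 2^4·5.
f is primitive ⇔ z has order 80 in GF(3)[z]/(f), i.e. z^(80/q) ≠ 1 for each prime q | 80.
z^(40) mod f = 2.
z^(16) mod f = 2z^3 + 1.
None equal 1, so z has full order 80; f is primitive.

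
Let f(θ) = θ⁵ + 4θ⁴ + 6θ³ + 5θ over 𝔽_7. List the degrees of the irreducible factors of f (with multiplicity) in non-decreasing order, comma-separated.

1, 1, 3

Linear factors from roots: (θ), (θ + 5).
Complete factorization: f(θ) = (θ)·(θ + 5)·(θ³ + 6θ² + 4θ + 1).
Factor degrees with multiplicity: 1 + 1 + 3 = 5.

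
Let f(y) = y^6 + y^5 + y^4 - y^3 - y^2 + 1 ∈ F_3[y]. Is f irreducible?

Yes

Check for roots in F_3: f(0) = 1; f(1) = 2; f(2) = 2.
No roots, so no linear factors.
Monic irreducibles of degree 2 over GF(3): y^2 + 1, y^2 + y - 1, y^2 - y - 1.
None of them divide f (all give nonzero remainder).
Degree-3 irreducible divisors: test the 8 monic irreducibles of degree 3 over GF(3).
None of them divide f (all give nonzero remainder).
No irreducible factor of degree ≤ 3 exists, so f is irreducible over GF(3).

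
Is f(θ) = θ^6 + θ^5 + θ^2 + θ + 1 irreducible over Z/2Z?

Yes

Check for roots in Z/2Z: f(0) = 1; f(1) = 1.
No roots, so no linear factors.
Monic irreducibles of degree 2 over GF(2): θ^2 + θ + 1.
None of them divide f (all give nonzero remainder).
Monic irreducibles of degree 3 over GF(2): θ^3 + θ + 1, θ^3 + θ^2 + 1.
None of them divide f (all give nonzero remainder).
No irreducible factor of degree ≤ 3 exists, so f is irreducible over GF(2).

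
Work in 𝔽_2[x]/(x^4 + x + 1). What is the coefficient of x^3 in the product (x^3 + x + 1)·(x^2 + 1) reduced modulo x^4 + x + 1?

0

Multiply in 𝔽_2[x]: (x^3 + x + 1)·(x^2 + 1) = x^5 + x^2 + x + 1.
Reduce using x^4 ≡ x + 1 (mod x^4 + x + 1).
Reduced: 1.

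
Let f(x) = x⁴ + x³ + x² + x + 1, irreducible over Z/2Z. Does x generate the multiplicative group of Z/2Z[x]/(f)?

No

|GF(2^4)^×| = 2^4 − 1 = 15. Prime factorization: 15 = 3·5.
f is primitive ⇔ x has order 15 in GF(2)[x]/(f), i.e. x^(15/q) ≠ 1 for each prime q | 15.
x^(5) mod f = 1
x^(3) mod f = x³.
Since x^(5) = 1, the order of x divides 5 < 15; not primitive.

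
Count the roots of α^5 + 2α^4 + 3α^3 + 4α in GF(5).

Write f(α) = α^5 + 2α^4 + 3α^3 + 4α.
Evaluate at each of the 5 elements of GF(5):
f(0) = 0 → root; f(1) = 0 → root; f(2) = 1; f(3) = 3; f(4) = 4.
Roots: {0, 1}.

2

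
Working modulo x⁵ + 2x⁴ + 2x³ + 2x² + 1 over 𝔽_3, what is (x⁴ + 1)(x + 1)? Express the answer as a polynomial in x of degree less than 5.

Multiply in 𝔽_3[x]: (x⁴ + 1)·(x + 1) = x⁵ + x⁴ + x + 1.
Reduce using x⁵ ≡ x⁴ + x³ + x² + 2 (mod x⁵ + 2x⁴ + 2x³ + 2x² + 1).
Reduced: 2x⁴ + x³ + x² + x.

2x^4 + x^3 + x^2 + x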